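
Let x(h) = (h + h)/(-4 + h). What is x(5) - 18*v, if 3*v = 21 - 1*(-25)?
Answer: -266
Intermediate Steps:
v = 46/3 (v = (21 - 1*(-25))/3 = (21 + 25)/3 = (⅓)*46 = 46/3 ≈ 15.333)
x(h) = 2*h/(-4 + h) (x(h) = (2*h)/(-4 + h) = 2*h/(-4 + h))
x(5) - 18*v = 2*5/(-4 + 5) - 18*46/3 = 2*5/1 - 276 = 2*5*1 - 276 = 10 - 276 = -266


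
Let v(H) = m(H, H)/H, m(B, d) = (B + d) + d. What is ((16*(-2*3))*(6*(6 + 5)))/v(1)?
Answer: -2112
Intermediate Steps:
m(B, d) = B + 2*d
v(H) = 3 (v(H) = (H + 2*H)/H = (3*H)/H = 3)
((16*(-2*3))*(6*(6 + 5)))/v(1) = ((16*(-2*3))*(6*(6 + 5)))/3 = ((16*(-6))*(6*11))*(1/3) = -96*66*(1/3) = -6336*1/3 = -2112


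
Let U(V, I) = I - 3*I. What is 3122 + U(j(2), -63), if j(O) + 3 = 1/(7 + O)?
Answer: 3248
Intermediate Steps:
j(O) = -3 + 1/(7 + O)
U(V, I) = -2*I (U(V, I) = I - 3*I = -2*I)
3122 + U(j(2), -63) = 3122 - 2*(-63) = 3122 + 126 = 3248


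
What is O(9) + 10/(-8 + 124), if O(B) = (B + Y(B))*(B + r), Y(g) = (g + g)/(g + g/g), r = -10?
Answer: -3107/290 ≈ -10.714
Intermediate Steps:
Y(g) = 2*g/(1 + g) (Y(g) = (2*g)/(g + 1) = (2*g)/(1 + g) = 2*g/(1 + g))
O(B) = (-10 + B)*(B + 2*B/(1 + B)) (O(B) = (B + 2*B/(1 + B))*(B - 10) = (B + 2*B/(1 + B))*(-10 + B) = (-10 + B)*(B + 2*B/(1 + B)))
O(9) + 10/(-8 + 124) = 9*(-30 + 9**2 - 7*9)/(1 + 9) + 10/(-8 + 124) = 9*(-30 + 81 - 63)/10 + 10/116 = 9*(1/10)*(-12) + 10*(1/116) = -54/5 + 5/58 = -3107/290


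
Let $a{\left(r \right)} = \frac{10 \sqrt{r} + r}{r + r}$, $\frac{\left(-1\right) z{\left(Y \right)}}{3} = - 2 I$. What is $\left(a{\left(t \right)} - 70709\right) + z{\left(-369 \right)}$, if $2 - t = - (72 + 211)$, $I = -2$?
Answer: $- \frac{141441}{2} + \frac{\sqrt{285}}{57} \approx -70720.0$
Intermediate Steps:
$t = 285$ ($t = 2 - - (72 + 211) = 2 - \left(-1\right) 283 = 2 - -283 = 2 + 283 = 285$)
$z{\left(Y \right)} = -12$ ($z{\left(Y \right)} = - 3 \left(\left(-2\right) \left(-2\right)\right) = \left(-3\right) 4 = -12$)
$a{\left(r \right)} = \frac{r + 10 \sqrt{r}}{2 r}$
$\left(a{\left(t \right)} - 70709\right) + z{\left(-369 \right)} = \left(\left(\frac{1}{2} + \frac{5}{\sqrt{285}}\right) - 70709\right) - 12 = \left(\left(\frac{1}{2} + 5 \frac{\sqrt{285}}{285}\right) - 70709\right) - 12 = \left(\left(\frac{1}{2} + \frac{\sqrt{285}}{57}\right) - 70709\right) - 12 = \left(- \frac{141417}{2} + \frac{\sqrt{285}}{57}\right) - 12 = - \frac{141441}{2} + \frac{\sqrt{285}}{57}$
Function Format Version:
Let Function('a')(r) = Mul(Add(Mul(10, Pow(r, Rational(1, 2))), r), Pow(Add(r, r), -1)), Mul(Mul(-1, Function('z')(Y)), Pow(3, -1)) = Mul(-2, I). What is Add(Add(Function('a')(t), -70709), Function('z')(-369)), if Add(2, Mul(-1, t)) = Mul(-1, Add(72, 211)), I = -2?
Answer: Add(Rational(-141441, 2), Mul(Rational(1, 57), Pow(285, Rational(1, 2)))) ≈ -70720.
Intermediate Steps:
t = 285 (t = Add(2, Mul(-1, Mul(-1, Add(72, 211)))) = Add(2, Mul(-1, Mul(-1, 283))) = Add(2, Mul(-1, -283)) = Add(2, 283) = 285)
Function('z')(Y) = -12 (Function('z')(Y) = Mul(-3, Mul(-2, -2)) = Mul(-3, 4) = -12)
Function('a')(r) = Mul(Rational(1, 2), Pow(r, -1), Add(r, Mul(10, Pow(r, Rational(1, 2))))) (Function('a')(r) = Mul(Add(r, Mul(10, Pow(r, Rational(1, 2)))), Pow(Mul(2, r), -1)) = Mul(Add(r, Mul(10, Pow(r, Rational(1, 2)))), Mul(Rational(1, 2), Pow(r, -1))) = Mul(Rational(1, 2), Pow(r, -1), Add(r, Mul(10, Pow(r, Rational(1, 2))))))
Add(Add(Function('a')(t), -70709), Function('z')(-369)) = Add(Add(Add(Rational(1, 2), Mul(5, Pow(285, Rational(-1, 2)))), -70709), -12) = Add(Add(Add(Rational(1, 2), Mul(5, Mul(Rational(1, 285), Pow(285, Rational(1, 2))))), -70709), -12) = Add(Add(Add(Rational(1, 2), Mul(Rational(1, 57), Pow(285, Rational(1, 2)))), -70709), -12) = Add(Add(Rational(-141417, 2), Mul(Rational(1, 57), Pow(285, Rational(1, 2)))), -12) = Add(Rational(-141441, 2), Mul(Rational(1, 57), Pow(285, Rational(1, 2))))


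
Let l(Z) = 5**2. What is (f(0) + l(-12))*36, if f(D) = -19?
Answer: 216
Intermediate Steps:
l(Z) = 25
(f(0) + l(-12))*36 = (-19 + 25)*36 = 6*36 = 216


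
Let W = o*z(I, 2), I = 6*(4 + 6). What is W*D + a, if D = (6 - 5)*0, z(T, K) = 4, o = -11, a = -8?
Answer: -8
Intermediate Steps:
I = 60 (I = 6*10 = 60)
W = -44 (W = -11*4 = -44)
D = 0 (D = 1*0 = 0)
W*D + a = -44*0 - 8 = 0 - 8 = -8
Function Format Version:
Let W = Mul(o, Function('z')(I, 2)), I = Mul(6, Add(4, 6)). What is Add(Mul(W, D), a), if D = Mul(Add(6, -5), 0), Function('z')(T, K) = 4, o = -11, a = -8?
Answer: -8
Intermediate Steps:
I = 60 (I = Mul(6, 10) = 60)
W = -44 (W = Mul(-11, 4) = -44)
D = 0 (D = Mul(1, 0) = 0)
Add(Mul(W, D), a) = Add(Mul(-44, 0), -8) = Add(0, -8) = -8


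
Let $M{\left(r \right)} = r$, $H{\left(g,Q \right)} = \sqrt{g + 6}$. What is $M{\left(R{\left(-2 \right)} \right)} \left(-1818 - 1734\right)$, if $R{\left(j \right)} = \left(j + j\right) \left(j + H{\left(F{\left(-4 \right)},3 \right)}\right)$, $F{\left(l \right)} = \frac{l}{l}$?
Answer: $-28416 + 14208 \sqrt{7} \approx 9174.8$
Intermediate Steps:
$F{\left(l \right)} = 1$
$H{\left(g,Q \right)} = \sqrt{6 + g}$
$R{\left(j \right)} = 2 j \left(j + \sqrt{7}\right)$ ($R{\left(j \right)} = \left(j + j\right) \left(j + \sqrt{6 + 1}\right) = 2 j \left(j + \sqrt{7}\right)$)
$M{\left(R{\left(-2 \right)} \right)} \left(-1818 - 1734\right) = 2 \left(-2\right) \left(-2 + \sqrt{7}\right) \left(-1818 - 1734\right) = \left(8 - 4 \sqrt{7}\right) \left(-1818 - 1734\right) = \left(8 - 4 \sqrt{7}\right) \left(-3552\right) = -28416 + 14208 \sqrt{7}$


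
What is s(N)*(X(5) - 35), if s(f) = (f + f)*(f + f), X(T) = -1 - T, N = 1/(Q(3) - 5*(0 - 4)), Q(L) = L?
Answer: -164/529 ≈ -0.31002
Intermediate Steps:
N = 1/23 (N = 1/(3 - 5*(0 - 4)) = 1/(3 - 5*(-4)) = 1/(3 + 20) = 1/23 ≈ 0.043478)
s(f) = 4*f² (s(f) = (2*f)*(2*f) = 4*f²)
s(N)*(X(5) - 35) = (4*(1/23)²)*((-1 - 1*5) - 35) = (4*(1/529))*((-1 - 5) - 35) = 4*(-6 - 35)/529 = (4/529)*(-41) = -164/529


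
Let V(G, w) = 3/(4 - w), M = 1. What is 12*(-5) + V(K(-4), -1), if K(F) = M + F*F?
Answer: -297/5 ≈ -59.400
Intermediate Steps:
K(F) = 1 + F**2 (K(F) = 1 + F*F = 1 + F**2)
12*(-5) + V(K(-4), -1) = 12*(-5) - 3/(-4 - 1) = -60 - 3/(-5) = -60 - 3*(-1/5) = -60 + 3/5 = -297/5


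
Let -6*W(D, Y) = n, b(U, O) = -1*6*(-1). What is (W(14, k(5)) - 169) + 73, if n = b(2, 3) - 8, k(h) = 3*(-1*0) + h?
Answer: -287/3 ≈ -95.667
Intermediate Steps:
k(h) = h (k(h) = 3*0 + h = 0 + h = h)
b(U, O) = 6 (b(U, O) = -6*(-1) = 6)
n = -2 (n = 6 - 8 = -2)
W(D, Y) = ⅓ (W(D, Y) = -⅙*(-2) = ⅓)
(W(14, k(5)) - 169) + 73 = (⅓ - 169) + 73 = -506/3 + 73 = -287/3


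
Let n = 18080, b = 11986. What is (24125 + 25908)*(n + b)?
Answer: 1504292178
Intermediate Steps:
(24125 + 25908)*(n + b) = (24125 + 25908)*(18080 + 11986) = 50033*30066 = 1504292178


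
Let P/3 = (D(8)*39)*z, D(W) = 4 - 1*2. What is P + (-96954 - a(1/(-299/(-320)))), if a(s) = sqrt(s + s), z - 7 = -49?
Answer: -106782 - 8*sqrt(2990)/299 ≈ -1.0678e+5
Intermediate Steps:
z = -42 (z = 7 - 49 = -42)
D(W) = 2 (D(W) = 4 - 2 = 2)
a(s) = sqrt(2)*sqrt(s) (a(s) = sqrt(2*s) = sqrt(2)*sqrt(s))
P = -9828 (P = 3*((2*39)*(-42)) = 3*(78*(-42)) = 3*(-3276) = -9828)
P + (-96954 - a(1/(-299/(-320)))) = -9828 + (-96954 - sqrt(2)*sqrt(1/(-299/(-320)))) = -9828 + (-96954 - sqrt(2)*sqrt(1/(-299*(-1/320)))) = -9828 + (-96954 - sqrt(2)*sqrt(1/(299/320))) = -9828 + (-96954 - sqrt(2)*sqrt(320/299)) = -9828 + (-96954 - sqrt(2)*8*sqrt(1495)/299) = -9828 + (-96954 - 8*sqrt(2990)/299) = -106782 - 8*sqrt(2990)/299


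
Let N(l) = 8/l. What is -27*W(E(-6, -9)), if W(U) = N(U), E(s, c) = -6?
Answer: 36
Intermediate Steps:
W(U) = 8/U
-27*W(E(-6, -9)) = -216/(-6) = -216*(-1)/6 = -27*(-4/3) = 36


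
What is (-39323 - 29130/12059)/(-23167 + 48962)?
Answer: -474225187/311061905 ≈ -1.5245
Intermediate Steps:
(-39323 - 29130/12059)/(-23167 + 48962) = (-39323 - 29130*1/12059)/25795 = (-39323 - 29130/12059)*(1/25795) = -474225187/12059*1/25795 = -474225187/311061905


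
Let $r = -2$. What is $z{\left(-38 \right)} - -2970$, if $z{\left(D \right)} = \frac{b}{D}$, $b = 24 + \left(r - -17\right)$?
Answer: $\frac{112821}{38} \approx 2969.0$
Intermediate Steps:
$b = 39$ ($b = 24 - -15 = 24 + \left(-2 + 17\right) = 24 + 15 = 39$)
$z{\left(D \right)} = \frac{39}{D}$
$z{\left(-38 \right)} - -2970 = \frac{39}{-38} - -2970 = 39 \left(- \frac{1}{38}\right) + 2970 = - \frac{39}{38} + 2970 = \frac{112821}{38}$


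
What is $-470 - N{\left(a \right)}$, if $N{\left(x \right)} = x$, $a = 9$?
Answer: $-479$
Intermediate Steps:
$-470 - N{\left(a \right)} = -470 - 9 = -479$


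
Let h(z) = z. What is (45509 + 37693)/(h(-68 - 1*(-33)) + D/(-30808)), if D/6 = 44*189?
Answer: -3269499/1439 ≈ -2272.1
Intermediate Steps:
D = 49896 (D = 6*(44*189) = 6*8316 = 49896)
(45509 + 37693)/(h(-68 - 1*(-33)) + D/(-30808)) = (45509 + 37693)/((-68 - 1*(-33)) + 49896/(-30808)) = 83202/((-68 + 33) + 49896*(-1/30808)) = 83202/(-35 - 6237/3851) = 83202/(-141022/3851) = 83202*(-3851/141022) = -3269499/1439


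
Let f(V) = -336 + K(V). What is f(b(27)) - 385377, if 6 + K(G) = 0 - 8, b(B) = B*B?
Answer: -385727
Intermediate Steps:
b(B) = B**2
K(G) = -14 (K(G) = -6 + (0 - 8) = -6 - 8 = -14)
f(V) = -350 (f(V) = -336 - 14 = -350)
f(b(27)) - 385377 = -350 - 385377 = -385727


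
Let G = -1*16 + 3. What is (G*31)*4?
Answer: -1612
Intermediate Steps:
G = -13 (G = -16 + 3 = -13)
(G*31)*4 = -13*31*4 = -403*4 = -1612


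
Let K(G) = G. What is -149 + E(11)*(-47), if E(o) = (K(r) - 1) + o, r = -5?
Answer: -384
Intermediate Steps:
E(o) = -6 + o (E(o) = (-5 - 1) + o = -6 + o)
-149 + E(11)*(-47) = -149 + (-6 + 11)*(-47) = -149 + 5*(-47) = -149 - 235 = -384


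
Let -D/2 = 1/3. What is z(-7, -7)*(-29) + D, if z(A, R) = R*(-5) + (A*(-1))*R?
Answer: 1216/3 ≈ 405.33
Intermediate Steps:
D = -⅔ (D = -2/3 = -2*⅓ = -⅔ ≈ -0.66667)
z(A, R) = -5*R - A*R (z(A, R) = -5*R + (-A)*R = -5*R - A*R)
z(-7, -7)*(-29) + D = -1*(-7)*(5 - 7)*(-29) - ⅔ = -1*(-7)*(-2)*(-29) - ⅔ = -14*(-29) - ⅔ = 406 - ⅔ = 1216/3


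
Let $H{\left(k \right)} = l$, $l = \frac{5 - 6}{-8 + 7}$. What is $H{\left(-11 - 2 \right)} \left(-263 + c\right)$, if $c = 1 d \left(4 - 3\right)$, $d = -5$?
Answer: $-268$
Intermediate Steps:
$l = 1$ ($l = - \frac{1}{-1} = \left(-1\right) \left(-1\right) = 1$)
$H{\left(k \right)} = 1$
$c = -5$ ($c = 1 \left(-5\right) \left(4 - 3\right) = - 5 \left(4 - 3\right) = \left(-5\right) 1 = -5$)
$H{\left(-11 - 2 \right)} \left(-263 + c\right) = 1 \left(-263 - 5\right) = 1 \left(-268\right) = -268$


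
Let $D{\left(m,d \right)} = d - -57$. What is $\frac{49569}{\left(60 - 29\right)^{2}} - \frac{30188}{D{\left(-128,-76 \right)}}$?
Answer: $\frac{966209}{589} \approx 1640.4$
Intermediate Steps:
$D{\left(m,d \right)} = 57 + d$ ($D{\left(m,d \right)} = d + 57 = 57 + d$)
$\frac{49569}{\left(60 - 29\right)^{2}} - \frac{30188}{D{\left(-128,-76 \right)}} = \frac{49569}{\left(60 - 29\right)^{2}} - \frac{30188}{57 - 76} = \frac{49569}{31^{2}} - \frac{30188}{-19} = \frac{49569}{961} - - \frac{30188}{19} = 49569 \cdot \frac{1}{961} + \frac{30188}{19} = \frac{1599}{31} + \frac{30188}{19} = \frac{966209}{589}$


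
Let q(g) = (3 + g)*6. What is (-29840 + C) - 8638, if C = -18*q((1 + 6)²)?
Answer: -44094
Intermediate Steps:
q(g) = 18 + 6*g
C = -5616 (C = -18*(18 + 6*(1 + 6)²) = -18*(18 + 6*7²) = -18*(18 + 6*49) = -18*(18 + 294) = -18*312 = -5616)
(-29840 + C) - 8638 = (-29840 - 5616) - 8638 = -35456 - 8638 = -44094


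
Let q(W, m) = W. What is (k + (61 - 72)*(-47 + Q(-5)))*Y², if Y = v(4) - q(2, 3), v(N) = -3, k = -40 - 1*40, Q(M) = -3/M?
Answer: 10760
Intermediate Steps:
k = -80 (k = -40 - 40 = -80)
Y = -5 (Y = -3 - 1*2 = -3 - 2 = -5)
(k + (61 - 72)*(-47 + Q(-5)))*Y² = (-80 + (61 - 72)*(-47 - 3/(-5)))*(-5)² = (-80 - 11*(-47 - 3*(-⅕)))*25 = (-80 - 11*(-47 + ⅗))*25 = (-80 - 11*(-232/5))*25 = (-80 + 2552/5)*25 = (2152/5)*25 = 10760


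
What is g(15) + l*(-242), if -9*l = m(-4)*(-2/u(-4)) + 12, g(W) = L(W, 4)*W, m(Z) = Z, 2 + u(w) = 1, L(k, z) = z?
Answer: 1508/9 ≈ 167.56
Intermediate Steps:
u(w) = -1 (u(w) = -2 + 1 = -1)
g(W) = 4*W
l = -4/9 (l = -(-(-8)/(-1) + 12)/9 = -(-(-8)*(-1) + 12)/9 = -(-4*2 + 12)/9 = -(-8 + 12)/9 = -⅑*4 = -4/9 ≈ -0.44444)
g(15) + l*(-242) = 4*15 - 4/9*(-242) = 60 + 968/9 = 1508/9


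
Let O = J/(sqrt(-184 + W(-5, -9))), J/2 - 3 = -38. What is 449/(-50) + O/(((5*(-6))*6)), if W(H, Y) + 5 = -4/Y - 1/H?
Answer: -449/50 - 7*I*sqrt(10595)/25428 ≈ -8.98 - 0.028336*I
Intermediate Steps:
J = -70 (J = 6 + 2*(-38) = 6 - 76 = -70)
W(H, Y) = -5 - 1/H - 4/Y (W(H, Y) = -5 + (-4/Y - 1/H) = -5 + (-1/H - 4/Y) = -5 - 1/H - 4/Y)
O = 105*I*sqrt(10595)/2119 (O = -70/sqrt(-184 + (-5 - 1/(-5) - 4/(-9))) = -70/sqrt(-184 + (-5 - 1*(-1/5) - 4*(-1/9))) = -70/sqrt(-184 + (-5 + 1/5 + 4/9)) = -70/sqrt(-184 - 196/45) = -70*(-3*I*sqrt(10595)/4238) = -(-105)*I*sqrt(10595)/2119 = 105*I*sqrt(10595)/2119 ≈ 5.1005*I)
449/(-50) + O/(((5*(-6))*6)) = 449/(-50) + (105*I*sqrt(10595)/2119)/(((5*(-6))*6)) = 449*(-1/50) + (105*I*sqrt(10595)/2119)/((-30*6)) = -449/50 + (105*I*sqrt(10595)/2119)/(-180) = -449/50 + (105*I*sqrt(10595)/2119)*(-1/180) = -449/50 - 7*I*sqrt(10595)/25428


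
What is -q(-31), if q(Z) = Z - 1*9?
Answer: 40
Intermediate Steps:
q(Z) = -9 + Z (q(Z) = Z - 9 = -9 + Z)
-q(-31) = -(-9 - 31) = -1*(-40) = 40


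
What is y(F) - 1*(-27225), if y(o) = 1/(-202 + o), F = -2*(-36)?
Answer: 3539249/130 ≈ 27225.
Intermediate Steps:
F = 72
y(F) - 1*(-27225) = 1/(-202 + 72) - 1*(-27225) = 1/(-130) + 27225 = -1/130 + 27225 = 3539249/130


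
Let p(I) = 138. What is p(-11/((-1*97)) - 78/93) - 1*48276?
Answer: -48138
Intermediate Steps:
p(-11/((-1*97)) - 78/93) - 1*48276 = 138 - 1*48276 = 138 - 48276 = -48138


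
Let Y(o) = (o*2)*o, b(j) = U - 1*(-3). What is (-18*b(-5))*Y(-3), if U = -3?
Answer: 0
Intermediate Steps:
b(j) = 0 (b(j) = -3 - 1*(-3) = -3 + 3 = 0)
Y(o) = 2*o² (Y(o) = (2*o)*o = 2*o²)
(-18*b(-5))*Y(-3) = (-18*0)*(2*(-3)²) = 0*(2*9) = 0*18 = 0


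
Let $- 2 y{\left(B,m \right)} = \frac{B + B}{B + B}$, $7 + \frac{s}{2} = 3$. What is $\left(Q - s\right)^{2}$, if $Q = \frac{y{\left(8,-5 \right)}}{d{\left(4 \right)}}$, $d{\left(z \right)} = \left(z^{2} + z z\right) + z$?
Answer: $\frac{330625}{5184} \approx 63.778$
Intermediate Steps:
$s = -8$ ($s = -14 + 2 \cdot 3 = -14 + 6 = -8$)
$y{\left(B,m \right)} = - \frac{1}{2}$ ($y{\left(B,m \right)} = - \frac{\left(B + B\right) \frac{1}{B + B}}{2} = - \frac{2 B \frac{1}{2 B}}{2} = \left(- \frac{1}{2}\right) 1 = - \frac{1}{2}$)
$d{\left(z \right)} = z + 2 z^{2}$ ($d{\left(z \right)} = \left(z^{2} + z^{2}\right) + z = 2 z^{2} + z = z + 2 z^{2}$)
$Q = - \frac{1}{72}$ ($Q = - \frac{1}{2 \cdot 4 \left(1 + 2 \cdot 4\right)} = - \frac{1}{2 \cdot 4 \left(1 + 8\right)} = - \frac{1}{2 \cdot 4 \cdot 9} = - \frac{1}{2 \cdot 36} = \left(- \frac{1}{2}\right) \frac{1}{36} = - \frac{1}{72} \approx -0.013889$)
$\left(Q - s\right)^{2} = \left(- \frac{1}{72} - -8\right)^{2} = \left(- \frac{1}{72} + 8\right)^{2} = \left(\frac{575}{72}\right)^{2} = \frac{330625}{5184}$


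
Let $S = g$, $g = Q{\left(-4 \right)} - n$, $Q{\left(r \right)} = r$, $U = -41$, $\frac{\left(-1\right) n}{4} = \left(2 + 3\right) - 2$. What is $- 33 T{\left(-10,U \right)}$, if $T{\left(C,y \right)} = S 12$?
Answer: $-3168$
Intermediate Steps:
$n = -12$ ($n = - 4 \left(\left(2 + 3\right) - 2\right) = - 4 \left(5 - 2\right) = \left(-4\right) 3 = -12$)
$g = 8$ ($g = -4 - -12 = -4 + 12 = 8$)
$S = 8$
$T{\left(C,y \right)} = 96$ ($T{\left(C,y \right)} = 8 \cdot 12 = 96$)
$- 33 T{\left(-10,U \right)} = \left(-33\right) 96 = -3168$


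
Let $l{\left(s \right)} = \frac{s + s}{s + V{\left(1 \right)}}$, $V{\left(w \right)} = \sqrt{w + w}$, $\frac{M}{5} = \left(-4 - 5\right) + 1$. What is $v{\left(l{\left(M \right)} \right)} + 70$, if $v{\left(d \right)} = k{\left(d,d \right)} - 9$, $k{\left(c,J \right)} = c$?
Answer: $\frac{50339}{799} + \frac{40 \sqrt{2}}{799} \approx 63.073$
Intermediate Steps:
$M = -40$ ($M = 5 \left(\left(-4 - 5\right) + 1\right) = 5 \left(-9 + 1\right) = 5 \left(-8\right) = -40$)
$V{\left(w \right)} = \sqrt{2} \sqrt{w}$ ($V{\left(w \right)} = \sqrt{2 w} = \sqrt{2} \sqrt{w}$)
$l{\left(s \right)} = \frac{2 s}{s + \sqrt{2}}$ ($l{\left(s \right)} = \frac{s + s}{s + \sqrt{2} \sqrt{1}} = \frac{2 s}{s + \sqrt{2} \cdot 1} = \frac{2 s}{s + \sqrt{2}}$)
$v{\left(d \right)} = -9 + d$ ($v{\left(d \right)} = d - 9 = -9 + d$)
$v{\left(l{\left(M \right)} \right)} + 70 = \left(-9 + 2 \left(-40\right) \frac{1}{-40 + \sqrt{2}}\right) + 70 = \left(-9 - \frac{80}{-40 + \sqrt{2}}\right) + 70 = 61 - \frac{80}{-40 + \sqrt{2}}$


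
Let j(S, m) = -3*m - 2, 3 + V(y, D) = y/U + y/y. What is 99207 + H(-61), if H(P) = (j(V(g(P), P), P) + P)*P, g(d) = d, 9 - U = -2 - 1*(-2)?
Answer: 91887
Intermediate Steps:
U = 9 (U = 9 - (-2 - 1*(-2)) = 9 - (-2 + 2) = 9 - 1*0 = 9 + 0 = 9)
V(y, D) = -2 + y/9 (V(y, D) = -3 + (y/9 + y/y) = -3 + (y*(⅑) + 1) = -3 + (y/9 + 1) = -3 + (1 + y/9) = -2 + y/9)
j(S, m) = -2 - 3*m
H(P) = P*(-2 - 2*P) (H(P) = ((-2 - 3*P) + P)*P = (-2 - 2*P)*P = P*(-2 - 2*P))
99207 + H(-61) = 99207 - 2*(-61)*(1 - 61) = 99207 - 2*(-61)*(-60) = 99207 - 7320 = 91887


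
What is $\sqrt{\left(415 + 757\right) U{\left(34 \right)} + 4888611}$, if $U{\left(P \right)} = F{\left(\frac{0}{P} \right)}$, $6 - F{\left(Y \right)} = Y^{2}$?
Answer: $\sqrt{4895643} \approx 2212.6$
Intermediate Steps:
$F{\left(Y \right)} = 6 - Y^{2}$
$U{\left(P \right)} = 6$ ($U{\left(P \right)} = 6 - \left(\frac{0}{P}\right)^{2} = 6 - 0^{2} = 6 - 0 = 6 + 0 = 6$)
$\sqrt{\left(415 + 757\right) U{\left(34 \right)} + 4888611} = \sqrt{\left(415 + 757\right) 6 + 4888611} = \sqrt{1172 \cdot 6 + 4888611} = \sqrt{7032 + 4888611} = \sqrt{4895643}$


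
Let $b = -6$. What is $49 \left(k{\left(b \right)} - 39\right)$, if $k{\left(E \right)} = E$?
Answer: $-2205$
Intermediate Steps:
$49 \left(k{\left(b \right)} - 39\right) = 49 \left(-6 - 39\right) = 49 \left(-45\right) = -2205$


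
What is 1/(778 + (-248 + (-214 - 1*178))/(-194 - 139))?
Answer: 333/259714 ≈ 0.0012822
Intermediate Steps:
1/(778 + (-248 + (-214 - 1*178))/(-194 - 139)) = 1/(778 + (-248 + (-214 - 178))/(-333)) = 1/(778 + (-248 - 392)*(-1/333)) = 1/(778 - 640*(-1/333)) = 1/(778 + 640/333) = 1/(259714/333) = 333/259714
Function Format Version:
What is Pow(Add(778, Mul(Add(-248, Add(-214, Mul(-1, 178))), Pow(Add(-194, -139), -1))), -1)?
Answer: Rational(333, 259714) ≈ 0.0012822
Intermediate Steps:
Pow(Add(778, Mul(Add(-248, Add(-214, Mul(-1, 178))), Pow(Add(-194, -139), -1))), -1) = Pow(Add(778, Mul(Add(-248, Add(-214, -178)), Pow(-333, -1))), -1) = Pow(Add(778, Mul(Add(-248, -392), Rational(-1, 333))), -1) = Pow(Add(778, Mul(-640, Rational(-1, 333))), -1) = Pow(Add(778, Rational(640, 333)), -1) = Pow(Rational(259714, 333), -1) = Rational(333, 259714)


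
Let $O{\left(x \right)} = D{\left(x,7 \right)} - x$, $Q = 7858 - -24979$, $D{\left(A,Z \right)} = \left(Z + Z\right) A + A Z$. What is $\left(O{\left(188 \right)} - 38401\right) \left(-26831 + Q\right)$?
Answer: $-208053846$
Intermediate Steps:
$D{\left(A,Z \right)} = 3 A Z$ ($D{\left(A,Z \right)} = 2 Z A + A Z = 2 A Z + A Z = 3 A Z$)
$Q = 32837$ ($Q = 7858 + 24979 = 32837$)
$O{\left(x \right)} = 20 x$ ($O{\left(x \right)} = 3 x 7 - x = 21 x - x = 20 x$)
$\left(O{\left(188 \right)} - 38401\right) \left(-26831 + Q\right) = \left(20 \cdot 188 - 38401\right) \left(-26831 + 32837\right) = \left(3760 - 38401\right) 6006 = \left(-34641\right) 6006 = -208053846$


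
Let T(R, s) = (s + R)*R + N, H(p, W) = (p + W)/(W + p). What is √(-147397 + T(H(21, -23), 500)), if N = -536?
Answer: 2*I*√36858 ≈ 383.97*I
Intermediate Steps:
H(p, W) = 1 (H(p, W) = (W + p)/(W + p) = 1)
T(R, s) = -536 + R*(R + s) (T(R, s) = (s + R)*R - 536 = (R + s)*R - 536 = R*(R + s) - 536 = -536 + R*(R + s))
√(-147397 + T(H(21, -23), 500)) = √(-147397 + (-536 + 1² + 1*500)) = √(-147397 + (-536 + 1 + 500)) = √(-147397 - 35) = √(-147432) = 2*I*√36858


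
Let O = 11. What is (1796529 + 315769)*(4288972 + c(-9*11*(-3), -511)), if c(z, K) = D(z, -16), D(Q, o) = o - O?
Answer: 9059529945610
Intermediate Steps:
D(Q, o) = -11 + o (D(Q, o) = o - 1*11 = o - 11 = -11 + o)
c(z, K) = -27 (c(z, K) = -11 - 16 = -27)
(1796529 + 315769)*(4288972 + c(-9*11*(-3), -511)) = (1796529 + 315769)*(4288972 - 27) = 2112298*4288945 = 9059529945610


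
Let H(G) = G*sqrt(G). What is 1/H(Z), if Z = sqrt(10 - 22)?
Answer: -3**(1/4)*(1 + I)/12 ≈ -0.10967 - 0.10967*I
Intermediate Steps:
Z = 2*I*sqrt(3) (Z = sqrt(-12) = 2*I*sqrt(3) ≈ 3.4641*I)
H(G) = G**(3/2)
1/H(Z) = 1/((2*I*sqrt(3))**(3/2)) = 1/(2*sqrt(2)*3**(3/4)*I**(3/2)) = -sqrt(2)*3**(1/4)*sqrt(I)/12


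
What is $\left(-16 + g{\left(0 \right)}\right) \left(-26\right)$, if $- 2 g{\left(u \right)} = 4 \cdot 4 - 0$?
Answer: $624$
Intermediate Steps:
$g{\left(u \right)} = -8$ ($g{\left(u \right)} = - \frac{4 \cdot 4 - 0}{2} = - \frac{16 + 0}{2} = \left(- \frac{1}{2}\right) 16 = -8$)
$\left(-16 + g{\left(0 \right)}\right) \left(-26\right) = \left(-16 - 8\right) \left(-26\right) = \left(-24\right) \left(-26\right) = 624$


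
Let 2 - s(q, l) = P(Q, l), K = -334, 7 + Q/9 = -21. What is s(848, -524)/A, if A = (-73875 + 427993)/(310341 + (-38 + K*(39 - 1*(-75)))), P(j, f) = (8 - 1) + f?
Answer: 141285813/354118 ≈ 398.98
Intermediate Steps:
Q = -252 (Q = -63 + 9*(-21) = -63 - 189 = -252)
P(j, f) = 7 + f
s(q, l) = -5 - l (s(q, l) = 2 - (7 + l) = 2 + (-7 - l) = -5 - l)
A = 354118/272227 (A = (-73875 + 427993)/(310341 + (-38 - 334*(39 - 1*(-75)))) = 354118/(310341 + (-38 - 334*(39 + 75))) = 354118/(310341 + (-38 - 334*114)) = 354118/(310341 + (-38 - 38076)) = 354118/(310341 - 38114) = 354118/272227 ≈ 1.3008)
s(848, -524)/A = (-5 - 1*(-524))/(354118/272227) = (-5 + 524)*(272227/354118) = 519*(272227/354118) = 141285813/354118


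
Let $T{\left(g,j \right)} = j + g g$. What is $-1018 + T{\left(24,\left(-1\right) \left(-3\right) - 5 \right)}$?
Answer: $-444$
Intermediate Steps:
$T{\left(g,j \right)} = j + g^{2}$
$-1018 + T{\left(24,\left(-1\right) \left(-3\right) - 5 \right)} = -1018 + \left(\left(\left(-1\right) \left(-3\right) - 5\right) + 24^{2}\right) = -1018 + \left(\left(3 - 5\right) + 576\right) = -1018 + \left(-2 + 576\right) = -1018 + 574 = -444$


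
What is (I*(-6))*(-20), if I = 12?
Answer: 1440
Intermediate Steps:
(I*(-6))*(-20) = (12*(-6))*(-20) = -72*(-20) = 1440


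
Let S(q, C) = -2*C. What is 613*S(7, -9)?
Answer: 11034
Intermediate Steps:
613*S(7, -9) = 613*(-2*(-9)) = 613*18 = 11034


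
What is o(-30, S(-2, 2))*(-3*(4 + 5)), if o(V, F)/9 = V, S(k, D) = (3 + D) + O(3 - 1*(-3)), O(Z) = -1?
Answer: 7290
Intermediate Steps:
S(k, D) = 2 + D (S(k, D) = (3 + D) - 1 = 2 + D)
o(V, F) = 9*V
o(-30, S(-2, 2))*(-3*(4 + 5)) = (9*(-30))*(-3*(4 + 5)) = -(-810)*9 = -270*(-27) = 7290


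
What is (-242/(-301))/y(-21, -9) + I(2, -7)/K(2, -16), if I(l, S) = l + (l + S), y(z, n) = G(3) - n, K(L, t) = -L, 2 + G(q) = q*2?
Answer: 12223/7826 ≈ 1.5618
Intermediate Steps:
G(q) = -2 + 2*q (G(q) = -2 + q*2 = -2 + 2*q)
y(z, n) = 4 - n (y(z, n) = (-2 + 2*3) - n = (-2 + 6) - n = 4 - n)
I(l, S) = S + 2*l (I(l, S) = l + (S + l) = S + 2*l)
(-242/(-301))/y(-21, -9) + I(2, -7)/K(2, -16) = (-242/(-301))/(4 - 1*(-9)) + (-7 + 2*2)/((-1*2)) = (-242*(-1/301))/(4 + 9) + (-7 + 4)/(-2) = (242/301)/13 - 3*(-1/2) = (242/301)*(1/13) + 3/2 = 242/3913 + 3/2 = 12223/7826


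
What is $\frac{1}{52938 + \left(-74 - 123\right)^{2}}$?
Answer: $\frac{1}{91747} \approx 1.09 \cdot 10^{-5}$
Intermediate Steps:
$\frac{1}{52938 + \left(-74 - 123\right)^{2}} = \frac{1}{52938 + \left(-197\right)^{2}} = \frac{1}{52938 + 38809} = \frac{1}{91747}$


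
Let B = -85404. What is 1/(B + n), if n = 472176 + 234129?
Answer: 1/620901 ≈ 1.6106e-6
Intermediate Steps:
n = 706305
1/(B + n) = 1/(-85404 + 706305) = 1/620901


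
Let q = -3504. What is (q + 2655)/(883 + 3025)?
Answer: -849/3908 ≈ -0.21725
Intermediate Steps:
(q + 2655)/(883 + 3025) = (-3504 + 2655)/(883 + 3025) = -849/3908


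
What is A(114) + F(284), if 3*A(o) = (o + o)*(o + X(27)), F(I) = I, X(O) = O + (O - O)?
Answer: 11000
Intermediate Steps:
X(O) = O (X(O) = O + 0 = O)
A(o) = 2*o*(27 + o)/3 (A(o) = ((o + o)*(o + 27))/3 = ((2*o)*(27 + o))/3 = (2*o*(27 + o))/3 = 2*o*(27 + o)/3)
A(114) + F(284) = (2/3)*114*(27 + 114) + 284 = (2/3)*114*141 + 284 = 10716 + 284 = 11000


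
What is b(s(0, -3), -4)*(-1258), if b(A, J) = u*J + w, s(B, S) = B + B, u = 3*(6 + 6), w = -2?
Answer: 183668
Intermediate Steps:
u = 36 (u = 3*12 = 36)
s(B, S) = 2*B
b(A, J) = -2 + 36*J (b(A, J) = 36*J - 2 = -2 + 36*J)
b(s(0, -3), -4)*(-1258) = (-2 + 36*(-4))*(-1258) = (-2 - 144)*(-1258) = -146*(-1258) = 183668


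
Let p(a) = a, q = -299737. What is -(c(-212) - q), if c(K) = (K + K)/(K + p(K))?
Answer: -299738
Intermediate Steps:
c(K) = 1 (c(K) = (K + K)/(K + K) = (2*K)/((2*K)) = (2*K)*(1/(2*K)) = 1)
-(c(-212) - q) = -(1 - 1*(-299737)) = -(1 + 299737) = -1*299738 = -299738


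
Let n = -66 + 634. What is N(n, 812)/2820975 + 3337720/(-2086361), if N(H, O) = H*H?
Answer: -8742514545736/5885572221975 ≈ -1.4854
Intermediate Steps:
n = 568
N(H, O) = H²
N(n, 812)/2820975 + 3337720/(-2086361) = 568²/2820975 + 3337720/(-2086361) = 322624*(1/2820975) + 3337720*(-1/2086361) = 322624/2820975 - 3337720/2086361 = -8742514545736/5885572221975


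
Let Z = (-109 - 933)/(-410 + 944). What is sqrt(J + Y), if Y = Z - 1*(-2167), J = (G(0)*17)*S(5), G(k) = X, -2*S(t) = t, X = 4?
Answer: sqrt(142225026)/267 ≈ 44.666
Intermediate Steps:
S(t) = -t/2
G(k) = 4
Z = -521/267 (Z = -1042/534 = -1042*1/534 = -521/267 ≈ -1.9513)
J = -170 (J = (4*17)*(-1/2*5) = 68*(-5/2) = -170)
Y = 578068/267 (Y = -521/267 - 1*(-2167) = -521/267 + 2167 = 578068/267 ≈ 2165.0)
sqrt(J + Y) = sqrt(-170 + 578068/267) = sqrt(532678/267) = sqrt(142225026)/267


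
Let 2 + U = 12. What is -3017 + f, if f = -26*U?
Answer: -3277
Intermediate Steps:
U = 10 (U = -2 + 12 = 10)
f = -260 (f = -26*10 = -260)
-3017 + f = -3017 - 260 = -3277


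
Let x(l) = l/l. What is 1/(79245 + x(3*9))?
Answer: 1/79246 ≈ 1.2619e-5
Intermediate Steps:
x(l) = 1
1/(79245 + x(3*9)) = 1/(79245 + 1) = 1/79246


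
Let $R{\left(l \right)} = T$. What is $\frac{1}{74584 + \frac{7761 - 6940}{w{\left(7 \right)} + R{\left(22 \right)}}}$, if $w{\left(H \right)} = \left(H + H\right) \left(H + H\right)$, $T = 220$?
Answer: $\frac{416}{31027765} \approx 1.3407 \cdot 10^{-5}$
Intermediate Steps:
$w{\left(H \right)} = 4 H^{2}$ ($w{\left(H \right)} = 2 H 2 H = 4 H^{2}$)
$R{\left(l \right)} = 220$
$\frac{1}{74584 + \frac{7761 - 6940}{w{\left(7 \right)} + R{\left(22 \right)}}} = \frac{1}{74584 + \frac{7761 - 6940}{4 \cdot 7^{2} + 220}} = \frac{1}{74584 + \frac{821}{4 \cdot 49 + 220}} = \frac{1}{74584 + \frac{821}{196 + 220}} = \frac{1}{74584 + \frac{821}{416}} = \frac{1}{\frac{31027765}{416}} = \frac{416}{31027765}$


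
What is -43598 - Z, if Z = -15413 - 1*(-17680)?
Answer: -45865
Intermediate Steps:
Z = 2267 (Z = -15413 + 17680 = 2267)
-43598 - Z = -43598 - 1*2267 = -43598 - 2267 = -45865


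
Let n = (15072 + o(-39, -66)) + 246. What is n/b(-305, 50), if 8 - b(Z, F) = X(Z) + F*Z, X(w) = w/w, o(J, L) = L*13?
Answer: 14460/15257 ≈ 0.94776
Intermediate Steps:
o(J, L) = 13*L
X(w) = 1
b(Z, F) = 7 - F*Z (b(Z, F) = 8 - (1 + F*Z) = 8 + (-1 - F*Z) = 7 - F*Z)
n = 14460 (n = (15072 + 13*(-66)) + 246 = (15072 - 858) + 246 = 14214 + 246 = 14460)
n/b(-305, 50) = 14460/(7 - 1*50*(-305)) = 14460/(7 + 15250) = 14460/15257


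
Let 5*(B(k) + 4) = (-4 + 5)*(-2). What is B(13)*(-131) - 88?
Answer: 2442/5 ≈ 488.40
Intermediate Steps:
B(k) = -22/5 (B(k) = -4 + ((-4 + 5)*(-2))/5 = -4 + (1*(-2))/5 = -4 + (⅕)*(-2) = -4 - ⅖ = -22/5)
B(13)*(-131) - 88 = -22/5*(-131) - 88 = 2882/5 - 88 = 2442/5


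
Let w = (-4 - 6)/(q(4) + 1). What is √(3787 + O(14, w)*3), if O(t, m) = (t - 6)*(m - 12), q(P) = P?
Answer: √3451 ≈ 58.745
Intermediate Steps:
w = -2 (w = (-4 - 6)/(4 + 1) = -10/5 = -10*⅕ = -2)
O(t, m) = (-12 + m)*(-6 + t) (O(t, m) = (-6 + t)*(-12 + m) = (-12 + m)*(-6 + t))
√(3787 + O(14, w)*3) = √(3787 + (72 - 12*14 - 6*(-2) - 2*14)*3) = √(3787 + (72 - 168 + 12 - 28)*3) = √(3787 - 112*3) = √(3787 - 336) = √3451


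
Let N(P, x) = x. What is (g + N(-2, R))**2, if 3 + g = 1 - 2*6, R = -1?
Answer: 225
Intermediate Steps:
g = -14 (g = -3 + (1 - 2*6) = -3 + (1 - 12) = -3 - 11 = -14)
(g + N(-2, R))**2 = (-14 - 1)**2 = (-15)**2 = 225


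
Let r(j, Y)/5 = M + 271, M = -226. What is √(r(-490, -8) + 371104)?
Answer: √371329 ≈ 609.37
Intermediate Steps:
r(j, Y) = 225 (r(j, Y) = 5*(-226 + 271) = 5*45 = 225)
√(r(-490, -8) + 371104) = √(225 + 371104) = √371329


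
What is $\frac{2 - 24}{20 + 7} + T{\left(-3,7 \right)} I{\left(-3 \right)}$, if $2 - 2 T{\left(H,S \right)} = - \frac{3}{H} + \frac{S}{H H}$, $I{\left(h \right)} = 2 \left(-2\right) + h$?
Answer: $- \frac{43}{27} \approx -1.5926$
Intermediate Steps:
$I{\left(h \right)} = -4 + h$
$T{\left(H,S \right)} = 1 + \frac{3}{2 H} - \frac{S}{2 H^{2}}$ ($T{\left(H,S \right)} = 1 - \frac{- \frac{3}{H} + \frac{S}{H H}}{2} = 1 - \frac{- \frac{3}{H} + \frac{S}{H^{2}}}{2} = 1 + \left(\frac{3}{2 H} - \frac{S}{2 H^{2}}\right) = 1 + \frac{3}{2 H} - \frac{S}{2 H^{2}}$)
$\frac{2 - 24}{20 + 7} + T{\left(-3,7 \right)} I{\left(-3 \right)} = \frac{2 - 24}{20 + 7} + \left(1 + \frac{3}{2 \left(-3\right)} - \frac{7}{2 \cdot 9}\right) \left(-4 - 3\right) = - \frac{22}{27} + \left(1 + \frac{3}{2} \left(- \frac{1}{3}\right) - \frac{7}{2} \cdot \frac{1}{9}\right) \left(-7\right) = \left(-22\right) \frac{1}{27} + \left(1 - \frac{1}{2} - \frac{7}{18}\right) \left(-7\right) = - \frac{22}{27} + \frac{1}{9} \left(-7\right) = - \frac{22}{27} - \frac{7}{9} = - \frac{43}{27}$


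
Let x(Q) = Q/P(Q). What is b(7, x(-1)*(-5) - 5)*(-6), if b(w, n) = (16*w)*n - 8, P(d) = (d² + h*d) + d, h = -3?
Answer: 2288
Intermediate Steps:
P(d) = d² - 2*d (P(d) = (d² - 3*d) + d = d² - 2*d)
x(Q) = 1/(-2 + Q) (x(Q) = Q/((Q*(-2 + Q))) = Q*(1/(Q*(-2 + Q))) = 1/(-2 + Q))
b(w, n) = -8 + 16*n*w (b(w, n) = 16*n*w - 8 = -8 + 16*n*w)
b(7, x(-1)*(-5) - 5)*(-6) = (-8 + 16*(-5/(-2 - 1) - 5)*7)*(-6) = (-8 + 16*(-5/(-3) - 5)*7)*(-6) = (-8 + 16*(-⅓*(-5) - 5)*7)*(-6) = (-8 + 16*(5/3 - 5)*7)*(-6) = (-8 + 16*(-10/3)*7)*(-6) = (-8 - 1120/3)*(-6) = -1144/3*(-6) = 2288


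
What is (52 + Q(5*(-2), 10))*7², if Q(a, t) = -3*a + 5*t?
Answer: 6468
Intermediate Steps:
(52 + Q(5*(-2), 10))*7² = (52 + (-15*(-2) + 5*10))*7² = (52 + (-3*(-10) + 50))*49 = (52 + (30 + 50))*49 = (52 + 80)*49 = 132*49 = 6468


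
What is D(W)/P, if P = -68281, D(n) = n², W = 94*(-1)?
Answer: -8836/68281 ≈ -0.12941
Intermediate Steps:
W = -94
D(W)/P = (-94)²/(-68281) = 8836*(-1/68281) = -8836/68281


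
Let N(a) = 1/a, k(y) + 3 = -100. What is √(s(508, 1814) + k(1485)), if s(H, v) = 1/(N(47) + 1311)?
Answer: I*√391065230126/61618 ≈ 10.149*I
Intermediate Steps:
k(y) = -103 (k(y) = -3 - 100 = -103)
s(H, v) = 47/61618 (s(H, v) = 1/(1/47 + 1311) = 1/(61618/47) = 47/61618)
√(s(508, 1814) + k(1485)) = √(47/61618 - 103) = √(-6346607/61618) = I*√391065230126/61618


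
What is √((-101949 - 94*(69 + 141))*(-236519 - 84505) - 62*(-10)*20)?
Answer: 4*√2441568871 ≈ 1.9765e+5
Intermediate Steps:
√((-101949 - 94*(69 + 141))*(-236519 - 84505) - 62*(-10)*20) = √((-101949 - 94*210)*(-321024) + 620*20) = √((-101949 - 19740)*(-321024) + 12400) = √(-121689*(-321024) + 12400) = √(39065089536 + 12400) = √39065101936 = 4*√2441568871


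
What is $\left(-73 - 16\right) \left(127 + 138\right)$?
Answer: $-23585$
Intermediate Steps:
$\left(-73 - 16\right) \left(127 + 138\right) = \left(-73 - 16\right) 265 = \left(-89\right) 265 = -23585$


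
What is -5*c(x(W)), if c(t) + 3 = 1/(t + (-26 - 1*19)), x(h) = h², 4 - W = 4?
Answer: 136/9 ≈ 15.111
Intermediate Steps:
W = 0 (W = 4 - 1*4 = 4 - 4 = 0)
c(t) = -3 + 1/(-45 + t) (c(t) = -3 + 1/(t + (-26 - 1*19)) = -3 + 1/(t + (-26 - 19)) = -3 + 1/(t - 45) = -3 + 1/(-45 + t))
-5*c(x(W)) = -5*(136 - 3*0²)/(-45 + 0²) = -5*(136 - 3*0)/(-45 + 0) = -5*(136 + 0)/(-45) = -(-1)*136/9 = -5*(-136/45) = 136/9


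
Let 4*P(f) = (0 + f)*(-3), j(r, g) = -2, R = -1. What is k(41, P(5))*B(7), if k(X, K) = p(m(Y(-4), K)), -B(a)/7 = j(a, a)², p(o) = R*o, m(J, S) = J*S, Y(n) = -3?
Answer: 315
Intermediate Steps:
p(o) = -o
P(f) = -3*f/4 (P(f) = ((0 + f)*(-3))/4 = (f*(-3))/4 = (-3*f)/4 = -3*f/4)
B(a) = -28 (B(a) = -7*(-2)² = -7*4 = -28)
k(X, K) = 3*K (k(X, K) = -(-3)*K = 3*K)
k(41, P(5))*B(7) = (3*(-¾*5))*(-28) = (3*(-15/4))*(-28) = -45/4*(-28) = 315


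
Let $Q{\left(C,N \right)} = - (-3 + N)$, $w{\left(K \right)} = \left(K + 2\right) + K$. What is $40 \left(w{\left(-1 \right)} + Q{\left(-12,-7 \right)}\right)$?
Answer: $400$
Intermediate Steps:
$w{\left(K \right)} = 2 + 2 K$ ($w{\left(K \right)} = \left(2 + K\right) + K = 2 + 2 K$)
$Q{\left(C,N \right)} = 3 - N$
$40 \left(w{\left(-1 \right)} + Q{\left(-12,-7 \right)}\right) = 40 \left(\left(2 + 2 \left(-1\right)\right) + \left(3 - -7\right)\right) = 40 \left(\left(2 - 2\right) + \left(3 + 7\right)\right) = 40 \left(0 + 10\right) = 40 \cdot 10 = 400$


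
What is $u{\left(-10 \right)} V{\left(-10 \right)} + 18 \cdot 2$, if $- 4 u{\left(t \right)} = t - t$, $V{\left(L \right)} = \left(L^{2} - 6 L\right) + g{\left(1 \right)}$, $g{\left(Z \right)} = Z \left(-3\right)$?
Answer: $36$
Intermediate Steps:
$g{\left(Z \right)} = - 3 Z$
$V{\left(L \right)} = -3 + L^{2} - 6 L$ ($V{\left(L \right)} = \left(L^{2} - 6 L\right) - 3 = -3 + L^{2} - 6 L$)
$u{\left(t \right)} = 0$ ($u{\left(t \right)} = - \frac{t - t}{4} = \left(- \frac{1}{4}\right) 0 = 0$)
$u{\left(-10 \right)} V{\left(-10 \right)} + 18 \cdot 2 = 0 \left(-3 + \left(-10\right)^{2} - -60\right) + 18 \cdot 2 = 0 \left(-3 + 100 + 60\right) + 36 = 0 \cdot 157 + 36 = 0 + 36 = 36$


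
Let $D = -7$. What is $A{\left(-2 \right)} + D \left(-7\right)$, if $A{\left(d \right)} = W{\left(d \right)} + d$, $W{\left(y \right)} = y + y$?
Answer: $43$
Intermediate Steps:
$W{\left(y \right)} = 2 y$
$A{\left(d \right)} = 3 d$ ($A{\left(d \right)} = 2 d + d = 3 d$)
$A{\left(-2 \right)} + D \left(-7\right) = 3 \left(-2\right) - -49 = -6 + 49 = 43$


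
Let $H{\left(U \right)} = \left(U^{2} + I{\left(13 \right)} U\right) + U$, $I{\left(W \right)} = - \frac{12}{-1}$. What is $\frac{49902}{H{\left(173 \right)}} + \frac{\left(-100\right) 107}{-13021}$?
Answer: $\frac{165679757}{69831623} \approx 2.3726$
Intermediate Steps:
$I{\left(W \right)} = 12$ ($I{\left(W \right)} = \left(-12\right) \left(-1\right) = 12$)
$H{\left(U \right)} = U^{2} + 13 U$ ($H{\left(U \right)} = \left(U^{2} + 12 U\right) + U = U^{2} + 13 U$)
$\frac{49902}{H{\left(173 \right)}} + \frac{\left(-100\right) 107}{-13021} = \frac{49902}{173 \left(13 + 173\right)} + \frac{\left(-100\right) 107}{-13021} = \frac{49902}{173 \cdot 186} - - \frac{10700}{13021} = \frac{49902}{32178} + \frac{10700}{13021} = 49902 \cdot \frac{1}{32178} + \frac{10700}{13021} = \frac{8317}{5363} + \frac{10700}{13021} = \frac{165679757}{69831623}$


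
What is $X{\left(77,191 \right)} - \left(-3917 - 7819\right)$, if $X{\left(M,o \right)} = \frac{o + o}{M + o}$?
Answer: $\frac{1572815}{134} \approx 11737.0$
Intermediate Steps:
$X{\left(M,o \right)} = \frac{2 o}{M + o}$
$X{\left(77,191 \right)} - \left(-3917 - 7819\right) = 2 \cdot 191 \frac{1}{77 + 191} - \left(-3917 - 7819\right) = 2 \cdot 191 \cdot \frac{1}{268} - -11736 = 2 \cdot 191 \cdot \frac{1}{268} + 11736 = \frac{191}{134} + 11736 = \frac{1572815}{134}$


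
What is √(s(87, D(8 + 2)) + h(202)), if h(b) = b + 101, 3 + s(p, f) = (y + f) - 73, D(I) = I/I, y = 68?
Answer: 2*√74 ≈ 17.205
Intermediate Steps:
D(I) = 1
s(p, f) = -8 + f (s(p, f) = -3 + ((68 + f) - 73) = -3 + (-5 + f) = -8 + f)
h(b) = 101 + b
√(s(87, D(8 + 2)) + h(202)) = √((-8 + 1) + (101 + 202)) = √(-7 + 303) = √296 = 2*√74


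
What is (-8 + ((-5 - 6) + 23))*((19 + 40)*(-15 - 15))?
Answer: -7080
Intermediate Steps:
(-8 + ((-5 - 6) + 23))*((19 + 40)*(-15 - 15)) = (-8 + (-11 + 23))*(59*(-30)) = (-8 + 12)*(-1770) = 4*(-1770) = -7080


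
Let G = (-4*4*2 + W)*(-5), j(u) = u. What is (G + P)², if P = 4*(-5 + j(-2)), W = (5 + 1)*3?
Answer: 1764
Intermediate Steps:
W = 18 (W = 6*3 = 18)
G = 70 (G = (-4*4*2 + 18)*(-5) = (-16*2 + 18)*(-5) = (-32 + 18)*(-5) = -14*(-5) = 70)
P = -28 (P = 4*(-5 - 2) = 4*(-7) = -28)
(G + P)² = (70 - 28)² = 42² = 1764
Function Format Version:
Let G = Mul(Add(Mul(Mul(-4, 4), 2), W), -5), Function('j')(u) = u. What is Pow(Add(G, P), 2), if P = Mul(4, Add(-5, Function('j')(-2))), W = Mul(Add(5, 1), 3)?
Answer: 1764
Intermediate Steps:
W = 18 (W = Mul(6, 3) = 18)
G = 70 (G = Mul(Add(Mul(Mul(-4, 4), 2), 18), -5) = Mul(Add(Mul(-16, 2), 18), -5) = Mul(Add(-32, 18), -5) = Mul(-14, -5) = 70)
P = -28 (P = Mul(4, Add(-5, -2)) = Mul(4, -7) = -28)
Pow(Add(G, P), 2) = Pow(Add(70, -28), 2) = Pow(42, 2) = 1764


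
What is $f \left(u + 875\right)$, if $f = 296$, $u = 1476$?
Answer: $695896$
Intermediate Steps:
$f \left(u + 875\right) = 296 \left(1476 + 875\right) = 296 \cdot 2351 = 695896$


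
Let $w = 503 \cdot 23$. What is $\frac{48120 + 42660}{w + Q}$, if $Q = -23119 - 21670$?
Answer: $- \frac{4539}{1661} \approx -2.7327$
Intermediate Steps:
$Q = -44789$ ($Q = -23119 - 21670 = -44789$)
$w = 11569$
$\frac{48120 + 42660}{w + Q} = \frac{48120 + 42660}{11569 - 44789} = \frac{90780}{-33220} = 90780 \left(- \frac{1}{33220}\right) = - \frac{4539}{1661}$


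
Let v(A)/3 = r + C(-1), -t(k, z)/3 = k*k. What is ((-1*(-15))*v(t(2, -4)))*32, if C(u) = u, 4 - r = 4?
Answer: -1440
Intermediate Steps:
r = 0 (r = 4 - 1*4 = 4 - 4 = 0)
t(k, z) = -3*k² (t(k, z) = -3*k*k = -3*k²)
v(A) = -3 (v(A) = 3*(0 - 1) = 3*(-1) = -3)
((-1*(-15))*v(t(2, -4)))*32 = (-1*(-15)*(-3))*32 = (15*(-3))*32 = -45*32 = -1440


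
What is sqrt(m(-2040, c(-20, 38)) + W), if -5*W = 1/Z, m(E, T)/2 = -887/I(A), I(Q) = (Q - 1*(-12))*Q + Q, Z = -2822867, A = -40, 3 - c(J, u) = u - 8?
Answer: I*sqrt(106021927043317605)/254058030 ≈ 1.2816*I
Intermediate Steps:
c(J, u) = 11 - u (c(J, u) = 3 - (u - 8) = 3 - (-8 + u) = 3 + (8 - u) = 11 - u)
I(Q) = Q + Q*(12 + Q) (I(Q) = (Q + 12)*Q + Q = (12 + Q)*Q + Q = Q*(12 + Q) + Q = Q + Q*(12 + Q))
m(E, T) = -887/540 (m(E, T) = 2*(-887*(-1/(40*(13 - 40)))) = 2*(-887/((-40*(-27)))) = 2*(-887/1080) = -887/540)
W = 1/14114335 (W = -1/5/(-2822867) = -1/5*(-1/2822867) = 1/14114335 ≈ 7.0850e-8)
sqrt(m(-2040, c(-20, 38)) + W) = sqrt(-887/540 + 1/14114335) = sqrt(-2503882921/1524348180) = I*sqrt(106021927043317605)/254058030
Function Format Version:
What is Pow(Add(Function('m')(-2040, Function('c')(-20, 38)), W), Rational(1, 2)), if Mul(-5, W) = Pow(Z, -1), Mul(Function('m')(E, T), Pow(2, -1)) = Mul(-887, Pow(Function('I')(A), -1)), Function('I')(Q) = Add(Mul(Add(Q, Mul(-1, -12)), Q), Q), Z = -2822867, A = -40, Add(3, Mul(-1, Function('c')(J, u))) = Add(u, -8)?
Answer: Mul(Rational(1, 254058030), I, Pow(106021927043317605, Rational(1, 2))) ≈ Mul(1.2816, I)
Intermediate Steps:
Function('c')(J, u) = Add(11, Mul(-1, u)) (Function('c')(J, u) = Add(3, Mul(-1, Add(u, -8))) = Add(3, Mul(-1, Add(-8, u))) = Add(3, Add(8, Mul(-1, u))) = Add(11, Mul(-1, u)))
Function('I')(Q) = Add(Q, Mul(Q, Add(12, Q))) (Function('I')(Q) = Add(Mul(Add(Q, 12), Q), Q) = Add(Mul(Add(12, Q), Q), Q) = Add(Mul(Q, Add(12, Q)), Q) = Add(Q, Mul(Q, Add(12, Q))))
Function('m')(E, T) = Rational(-887, 540) (Function('m')(E, T) = Mul(2, Mul(-887, Pow(Mul(-40, Add(13, -40)), -1))) = Mul(2, Mul(-887, Pow(Mul(-40, -27), -1))) = Mul(2, Mul(-887, Pow(1080, -1))) = Mul(2, Mul(-887, Rational(1, 1080))) = Mul(2, Rational(-887, 1080)) = Rational(-887, 540))
W = Rational(1, 14114335) (W = Mul(Rational(-1, 5), Pow(-2822867, -1)) = Mul(Rational(-1, 5), Rational(-1, 2822867)) = Rational(1, 14114335) ≈ 7.0850e-8)
Pow(Add(Function('m')(-2040, Function('c')(-20, 38)), W), Rational(1, 2)) = Pow(Add(Rational(-887, 540), Rational(1, 14114335)), Rational(1, 2)) = Pow(Rational(-2503882921, 1524348180), Rational(1, 2)) = Mul(Rational(1, 254058030), I, Pow(106021927043317605, Rational(1, 2)))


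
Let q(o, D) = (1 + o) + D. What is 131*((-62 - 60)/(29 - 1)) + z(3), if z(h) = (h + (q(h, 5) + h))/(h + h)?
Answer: -3978/7 ≈ -568.29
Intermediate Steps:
q(o, D) = 1 + D + o
z(h) = (6 + 3*h)/(2*h) (z(h) = (h + ((1 + 5 + h) + h))/(h + h) = (h + ((6 + h) + h))/((2*h)) = (h + (6 + 2*h))*(1/(2*h)) = (6 + 3*h)*(1/(2*h)) = (6 + 3*h)/(2*h))
131*((-62 - 60)/(29 - 1)) + z(3) = 131*((-62 - 60)/(29 - 1)) + (3/2 + 3/3) = 131*(-122/28) + (3/2 + 3*(⅓)) = 131*(-122*1/28) + (3/2 + 1) = 131*(-61/14) + 5/2 = -7991/14 + 5/2 = -3978/7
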